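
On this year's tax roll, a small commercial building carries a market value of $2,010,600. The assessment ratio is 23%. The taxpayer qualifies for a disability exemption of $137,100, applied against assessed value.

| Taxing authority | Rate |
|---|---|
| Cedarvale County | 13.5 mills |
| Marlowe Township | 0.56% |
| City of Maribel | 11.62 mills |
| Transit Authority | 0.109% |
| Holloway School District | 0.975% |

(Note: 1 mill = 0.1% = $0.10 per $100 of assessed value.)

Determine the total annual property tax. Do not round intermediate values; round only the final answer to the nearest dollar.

Assessed value = $2,010,600 × 0.23 = $462,438
Taxable value = $462,438 − $137,100 = $325,338
Cedarvale County: $325,338 × 0.0135 = $4,392.063
Marlowe Township: $325,338 × 0.0056 = $1,821.8928
City of Maribel: $325,338 × 0.01162 = $3,780.42756
Transit Authority: $325,338 × 0.00109 = $354.61842
Holloway School District: $325,338 × 0.00975 = $3,172.0455
Total = $13,521.04728

$13,521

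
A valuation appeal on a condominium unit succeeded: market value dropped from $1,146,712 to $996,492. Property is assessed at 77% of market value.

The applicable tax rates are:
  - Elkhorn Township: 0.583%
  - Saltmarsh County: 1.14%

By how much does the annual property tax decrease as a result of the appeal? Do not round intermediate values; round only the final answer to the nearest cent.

$1,992.98

Old assessed value = $1,146,712 × 0.77 = $882,968.24
New assessed value = $996,492 × 0.77 = $767,298.84
Combined rate = 0.00583 + 0.0114 = 0.01723
Old tax = $882,968.24 × 0.01723 = $15,213.5427752
New tax = $767,298.84 × 0.01723 = $13,220.5590132
Reduction = $15,213.5427752 − $13,220.5590132 = $1,992.983762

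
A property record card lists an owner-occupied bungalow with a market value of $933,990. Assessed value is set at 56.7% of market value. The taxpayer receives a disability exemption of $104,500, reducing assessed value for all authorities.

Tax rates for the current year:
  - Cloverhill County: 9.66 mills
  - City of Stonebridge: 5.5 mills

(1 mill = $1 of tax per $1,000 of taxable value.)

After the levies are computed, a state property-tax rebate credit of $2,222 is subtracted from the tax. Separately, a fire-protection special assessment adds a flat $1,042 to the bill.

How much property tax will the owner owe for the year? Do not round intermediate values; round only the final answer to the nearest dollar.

$5,264

Assessed value = $933,990 × 0.567 = $529,572.33
Taxable value = $529,572.33 − $104,500 = $425,072.33
Cloverhill County: $425,072.33 × 0.00966 = $4,106.1987078
City of Stonebridge: $425,072.33 × 0.0055 = $2,337.897815
Levies subtotal = $6,444.0965228
After credit = $6,444.0965228 − $2,222 = $4,222.0965228
Total = $4,222.0965228 + $1,042 = $5,264.0965228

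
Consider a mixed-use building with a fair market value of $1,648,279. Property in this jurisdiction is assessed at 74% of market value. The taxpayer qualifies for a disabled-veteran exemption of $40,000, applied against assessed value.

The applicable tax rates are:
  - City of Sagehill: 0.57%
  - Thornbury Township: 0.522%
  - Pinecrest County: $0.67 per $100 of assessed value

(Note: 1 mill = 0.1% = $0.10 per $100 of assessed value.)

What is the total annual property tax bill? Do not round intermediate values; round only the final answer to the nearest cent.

$20,786.78

Assessed value = $1,648,279 × 0.74 = $1,219,726.46
Taxable value = $1,219,726.46 − $40,000 = $1,179,726.46
City of Sagehill: $1,179,726.46 × 0.0057 = $6,724.440822
Thornbury Township: $1,179,726.46 × 0.00522 = $6,158.1721212
Pinecrest County: $1,179,726.46 × 0.0067 = $7,904.167282
Total = $20,786.7802252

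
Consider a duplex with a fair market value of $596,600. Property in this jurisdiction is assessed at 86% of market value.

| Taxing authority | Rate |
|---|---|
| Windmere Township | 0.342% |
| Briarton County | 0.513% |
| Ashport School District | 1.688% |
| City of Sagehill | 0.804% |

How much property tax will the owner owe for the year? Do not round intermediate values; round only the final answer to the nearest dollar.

$17,173

Assessed value = $596,600 × 0.86 = $513,076
Windmere Township: $513,076 × 0.00342 = $1,754.71992
Briarton County: $513,076 × 0.00513 = $2,632.07988
Ashport School District: $513,076 × 0.01688 = $8,660.72288
City of Sagehill: $513,076 × 0.00804 = $4,125.13104
Total = $1,754.71992 + $2,632.07988 + $8,660.72288 + $4,125.13104 = $17,172.65372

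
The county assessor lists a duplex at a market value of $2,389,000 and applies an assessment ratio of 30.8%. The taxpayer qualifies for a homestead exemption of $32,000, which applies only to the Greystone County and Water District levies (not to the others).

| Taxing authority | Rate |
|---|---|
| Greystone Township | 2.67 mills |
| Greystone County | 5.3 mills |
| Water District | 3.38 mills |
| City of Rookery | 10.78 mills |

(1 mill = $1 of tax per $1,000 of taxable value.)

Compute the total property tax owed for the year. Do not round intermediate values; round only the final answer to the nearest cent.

$16,005.76

Assessed value = $2,389,000 × 0.308 = $735,812
Greystone Township: $735,812 × 0.00267 = $1,964.61804
Greystone County: ($735,812 − $32,000) × 0.0053 = $703,812 × 0.0053 = $3,730.2036
Water District: ($735,812 − $32,000) × 0.00338 = $703,812 × 0.00338 = $2,378.88456
City of Rookery: $735,812 × 0.01078 = $7,932.05336
Total = $16,005.75956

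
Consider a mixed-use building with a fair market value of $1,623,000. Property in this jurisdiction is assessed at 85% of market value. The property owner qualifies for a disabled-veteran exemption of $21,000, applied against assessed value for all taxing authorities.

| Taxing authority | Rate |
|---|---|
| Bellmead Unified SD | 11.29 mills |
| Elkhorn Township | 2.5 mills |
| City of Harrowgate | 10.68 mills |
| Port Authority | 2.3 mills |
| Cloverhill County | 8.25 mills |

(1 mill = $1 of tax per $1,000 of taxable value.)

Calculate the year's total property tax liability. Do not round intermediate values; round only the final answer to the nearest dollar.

$47,576

Assessed value = $1,623,000 × 0.85 = $1,379,550
Taxable value = $1,379,550 − $21,000 = $1,358,550
Bellmead Unified SD: $1,358,550 × 0.01129 = $15,338.0295
Elkhorn Township: $1,358,550 × 0.0025 = $3,396.375
City of Harrowgate: $1,358,550 × 0.01068 = $14,509.314
Port Authority: $1,358,550 × 0.0023 = $3,124.665
Cloverhill County: $1,358,550 × 0.00825 = $11,208.0375
Total = $15,338.0295 + $3,396.375 + $14,509.314 + $3,124.665 + $11,208.0375 = $47,576.421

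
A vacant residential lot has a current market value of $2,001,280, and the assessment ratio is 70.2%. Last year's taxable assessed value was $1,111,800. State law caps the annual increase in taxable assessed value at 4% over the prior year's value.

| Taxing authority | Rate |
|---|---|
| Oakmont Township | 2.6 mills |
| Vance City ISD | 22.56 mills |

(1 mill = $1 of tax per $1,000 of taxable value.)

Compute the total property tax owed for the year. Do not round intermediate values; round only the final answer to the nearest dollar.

Uncapped assessed value = $2,001,280 × 0.702 = $1,404,898.56
Cap limit = $1,111,800 × 1.04 = $1,156,272
Taxable assessed value = min($1,404,898.56, $1,156,272) = $1,156,272 (cap binds)
Oakmont Township: $1,156,272 × 0.0026 = $3,006.3072
Vance City ISD: $1,156,272 × 0.02256 = $26,085.49632
Total = $29,091.80352

$29,092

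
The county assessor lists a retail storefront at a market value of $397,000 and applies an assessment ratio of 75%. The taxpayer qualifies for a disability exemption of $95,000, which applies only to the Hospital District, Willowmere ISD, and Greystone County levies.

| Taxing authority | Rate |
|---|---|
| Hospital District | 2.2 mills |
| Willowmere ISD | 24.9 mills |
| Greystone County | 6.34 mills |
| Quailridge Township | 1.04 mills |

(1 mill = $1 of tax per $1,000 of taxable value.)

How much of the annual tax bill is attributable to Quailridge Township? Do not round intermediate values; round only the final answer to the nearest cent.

Assessed value = $397,000 × 0.75 = $297,750
Quailridge Township taxable value = $297,750 (exemption does not apply)
Quailridge Township levy = $297,750 × 0.00104 = $309.66

$309.66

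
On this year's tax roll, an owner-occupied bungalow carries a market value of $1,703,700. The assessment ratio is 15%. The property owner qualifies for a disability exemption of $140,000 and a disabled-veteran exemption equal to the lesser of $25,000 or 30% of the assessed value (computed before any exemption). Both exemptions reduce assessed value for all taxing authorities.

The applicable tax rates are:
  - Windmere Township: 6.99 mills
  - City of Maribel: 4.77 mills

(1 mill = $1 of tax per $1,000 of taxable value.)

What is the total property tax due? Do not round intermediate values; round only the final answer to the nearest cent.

Assessed value = $1,703,700 × 0.15 = $255,555
Disabled-veteran exemption = min($25,000, 30% × $255,555) = min($25,000, $76,666.5) = $25,000 (dollar cap binds)
Taxable value = $255,555 − $140,000 − $25,000 = $90,555
Windmere Township: $90,555 × 0.00699 = $632.97945
City of Maribel: $90,555 × 0.00477 = $431.94735
Total = $1,064.9268

$1,064.93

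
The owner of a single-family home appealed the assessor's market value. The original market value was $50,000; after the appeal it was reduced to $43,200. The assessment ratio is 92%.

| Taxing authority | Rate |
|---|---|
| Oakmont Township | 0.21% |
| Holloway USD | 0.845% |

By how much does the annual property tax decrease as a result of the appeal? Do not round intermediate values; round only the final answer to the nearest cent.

Old assessed value = $50,000 × 0.92 = $46,000
New assessed value = $43,200 × 0.92 = $39,744
Combined rate = 0.0021 + 0.00845 = 0.01055
Old tax = $46,000 × 0.01055 = $485.3
New tax = $39,744 × 0.01055 = $419.2992
Reduction = $485.3 − $419.2992 = $66.0008

$66.00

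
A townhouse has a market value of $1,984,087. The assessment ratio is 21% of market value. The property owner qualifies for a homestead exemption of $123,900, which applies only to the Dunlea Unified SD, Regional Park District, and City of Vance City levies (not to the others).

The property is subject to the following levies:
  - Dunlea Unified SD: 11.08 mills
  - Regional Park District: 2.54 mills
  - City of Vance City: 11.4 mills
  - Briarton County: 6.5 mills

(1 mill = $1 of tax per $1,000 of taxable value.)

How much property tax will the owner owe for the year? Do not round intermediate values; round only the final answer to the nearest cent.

Assessed value = $1,984,087 × 0.21 = $416,658.27
Dunlea Unified SD: ($416,658.27 − $123,900) × 0.01108 = $292,758.27 × 0.01108 = $3,243.7616316
Regional Park District: ($416,658.27 − $123,900) × 0.00254 = $292,758.27 × 0.00254 = $743.6060058
City of Vance City: ($416,658.27 − $123,900) × 0.0114 = $292,758.27 × 0.0114 = $3,337.444278
Briarton County: $416,658.27 × 0.0065 = $2,708.278755
Total = $10,033.0906704

$10,033.09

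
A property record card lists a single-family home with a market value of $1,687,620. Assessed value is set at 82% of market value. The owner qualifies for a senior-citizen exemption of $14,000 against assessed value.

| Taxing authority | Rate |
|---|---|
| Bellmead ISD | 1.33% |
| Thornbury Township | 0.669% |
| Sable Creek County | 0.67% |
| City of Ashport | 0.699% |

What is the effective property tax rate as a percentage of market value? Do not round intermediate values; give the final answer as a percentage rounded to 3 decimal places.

Assessed value = $1,687,620 × 0.82 = $1,383,848.4
Taxable value = $1,383,848.4 − $14,000 = $1,369,848.4
Bellmead ISD: $1,369,848.4 × 0.0133 = $18,218.98372
Thornbury Township: $1,369,848.4 × 0.00669 = $9,164.285796
Sable Creek County: $1,369,848.4 × 0.0067 = $9,177.98428
City of Ashport: $1,369,848.4 × 0.00699 = $9,575.240316
Total tax = $46,136.494112
Effective rate = $46,136.494112 ÷ $1,687,620 = 2.734% of market value

2.734%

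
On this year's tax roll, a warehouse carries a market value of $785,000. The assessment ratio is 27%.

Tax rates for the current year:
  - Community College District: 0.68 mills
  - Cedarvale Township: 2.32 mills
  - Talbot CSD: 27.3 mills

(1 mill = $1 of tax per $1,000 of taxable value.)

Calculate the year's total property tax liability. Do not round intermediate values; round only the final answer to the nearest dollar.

$6,422

Assessed value = $785,000 × 0.27 = $211,950
Community College District: $211,950 × 0.00068 = $144.126
Cedarvale Township: $211,950 × 0.00232 = $491.724
Talbot CSD: $211,950 × 0.0273 = $5,786.235
Total = $144.126 + $491.724 + $5,786.235 = $6,422.085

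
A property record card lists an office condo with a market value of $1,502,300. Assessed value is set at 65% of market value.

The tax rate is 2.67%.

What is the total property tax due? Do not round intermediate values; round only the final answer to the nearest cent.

$26,072.42

Assessed value = $1,502,300 × 0.65 = $976,495
Tax = $976,495 × 0.0267 = $26,072.4165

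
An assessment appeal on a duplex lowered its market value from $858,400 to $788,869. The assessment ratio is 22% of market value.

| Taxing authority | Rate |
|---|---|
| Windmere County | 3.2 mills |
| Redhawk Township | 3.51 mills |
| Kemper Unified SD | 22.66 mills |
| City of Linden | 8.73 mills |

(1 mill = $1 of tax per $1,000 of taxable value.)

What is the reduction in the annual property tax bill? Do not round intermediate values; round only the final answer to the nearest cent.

Old assessed value = $858,400 × 0.22 = $188,848
New assessed value = $788,869 × 0.22 = $173,551.18
Combined rate = 0.0032 + 0.00351 + 0.02266 + 0.00873 = 0.0381
Old tax = $188,848 × 0.0381 = $7,195.1088
New tax = $173,551.18 × 0.0381 = $6,612.299958
Reduction = $7,195.1088 − $6,612.299958 = $582.808842

$582.81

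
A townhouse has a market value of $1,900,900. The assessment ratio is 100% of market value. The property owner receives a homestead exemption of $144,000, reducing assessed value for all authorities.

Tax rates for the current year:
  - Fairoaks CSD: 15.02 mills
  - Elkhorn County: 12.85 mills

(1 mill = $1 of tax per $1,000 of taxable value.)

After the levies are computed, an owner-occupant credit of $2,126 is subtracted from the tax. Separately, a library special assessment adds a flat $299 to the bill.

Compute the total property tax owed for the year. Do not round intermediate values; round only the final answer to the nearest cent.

Assessed value = $1,900,900 × 1 = $1,900,900
Taxable value = $1,900,900 − $144,000 = $1,756,900
Fairoaks CSD: $1,756,900 × 0.01502 = $26,388.638
Elkhorn County: $1,756,900 × 0.01285 = $22,576.165
Levies subtotal = $48,964.803
After credit = $48,964.803 − $2,126 = $46,838.803
Total = $46,838.803 + $299 = $47,137.803

$47,137.80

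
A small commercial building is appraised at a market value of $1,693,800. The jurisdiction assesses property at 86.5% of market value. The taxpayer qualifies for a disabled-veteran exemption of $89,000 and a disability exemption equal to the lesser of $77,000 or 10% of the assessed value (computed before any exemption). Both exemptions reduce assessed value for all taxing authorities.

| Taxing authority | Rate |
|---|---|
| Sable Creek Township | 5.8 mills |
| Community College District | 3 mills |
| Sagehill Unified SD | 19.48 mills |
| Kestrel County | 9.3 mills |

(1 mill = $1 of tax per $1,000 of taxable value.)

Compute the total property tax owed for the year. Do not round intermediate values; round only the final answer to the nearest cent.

Assessed value = $1,693,800 × 0.865 = $1,465,137
Disability exemption = min($77,000, 10% × $1,465,137) = min($77,000, $146,513.7) = $77,000 (dollar cap binds)
Taxable value = $1,465,137 − $89,000 − $77,000 = $1,299,137
Sable Creek Township: $1,299,137 × 0.0058 = $7,534.9946
Community College District: $1,299,137 × 0.003 = $3,897.411
Sagehill Unified SD: $1,299,137 × 0.01948 = $25,307.18876
Kestrel County: $1,299,137 × 0.0093 = $12,081.9741
Total = $48,821.56846

$48,821.57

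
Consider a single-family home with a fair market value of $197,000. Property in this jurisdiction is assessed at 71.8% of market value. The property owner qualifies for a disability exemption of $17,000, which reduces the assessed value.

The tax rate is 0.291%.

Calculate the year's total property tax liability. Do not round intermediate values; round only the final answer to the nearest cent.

$362.14

Assessed value = $197,000 × 0.718 = $141,446
Taxable value = $141,446 − $17,000 = $124,446
Tax = $124,446 × 0.00291 = $362.13786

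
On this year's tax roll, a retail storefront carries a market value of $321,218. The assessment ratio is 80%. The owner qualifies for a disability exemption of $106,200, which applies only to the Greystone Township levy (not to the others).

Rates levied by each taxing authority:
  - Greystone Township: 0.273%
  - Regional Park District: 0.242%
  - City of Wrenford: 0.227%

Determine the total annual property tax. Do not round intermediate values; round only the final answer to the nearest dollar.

Assessed value = $321,218 × 0.8 = $256,974.4
Greystone Township: ($256,974.4 − $106,200) × 0.00273 = $150,774.4 × 0.00273 = $411.614112
Regional Park District: $256,974.4 × 0.00242 = $621.878048
City of Wrenford: $256,974.4 × 0.00227 = $583.331888
Total = $1,616.824048

$1,617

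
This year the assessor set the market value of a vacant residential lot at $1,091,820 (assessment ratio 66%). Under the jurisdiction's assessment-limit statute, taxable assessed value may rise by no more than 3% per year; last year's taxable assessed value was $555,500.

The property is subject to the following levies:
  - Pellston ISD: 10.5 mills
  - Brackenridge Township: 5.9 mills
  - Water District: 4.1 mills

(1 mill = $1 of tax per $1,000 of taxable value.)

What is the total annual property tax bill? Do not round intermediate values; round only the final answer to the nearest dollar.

Uncapped assessed value = $1,091,820 × 0.66 = $720,601.2
Cap limit = $555,500 × 1.03 = $572,165
Taxable assessed value = min($720,601.2, $572,165) = $572,165 (cap binds)
Pellston ISD: $572,165 × 0.0105 = $6,007.7325
Brackenridge Township: $572,165 × 0.0059 = $3,375.7735
Water District: $572,165 × 0.0041 = $2,345.8765
Total = $11,729.3825

$11,729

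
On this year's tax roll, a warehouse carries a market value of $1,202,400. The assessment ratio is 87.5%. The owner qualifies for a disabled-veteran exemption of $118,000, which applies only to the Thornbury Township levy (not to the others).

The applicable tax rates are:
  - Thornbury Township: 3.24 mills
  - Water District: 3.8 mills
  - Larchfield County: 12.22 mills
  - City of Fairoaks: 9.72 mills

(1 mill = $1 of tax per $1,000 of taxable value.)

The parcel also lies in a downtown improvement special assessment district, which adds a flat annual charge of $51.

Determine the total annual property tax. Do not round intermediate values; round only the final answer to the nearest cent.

Assessed value = $1,202,400 × 0.875 = $1,052,100
Thornbury Township: ($1,052,100 − $118,000) × 0.00324 = $934,100 × 0.00324 = $3,026.484
Water District: $1,052,100 × 0.0038 = $3,997.98
Larchfield County: $1,052,100 × 0.01222 = $12,856.662
City of Fairoaks: $1,052,100 × 0.00972 = $10,226.412
Levies subtotal = $30,107.538
Total = $30,107.538 + $51 = $30,158.538

$30,158.54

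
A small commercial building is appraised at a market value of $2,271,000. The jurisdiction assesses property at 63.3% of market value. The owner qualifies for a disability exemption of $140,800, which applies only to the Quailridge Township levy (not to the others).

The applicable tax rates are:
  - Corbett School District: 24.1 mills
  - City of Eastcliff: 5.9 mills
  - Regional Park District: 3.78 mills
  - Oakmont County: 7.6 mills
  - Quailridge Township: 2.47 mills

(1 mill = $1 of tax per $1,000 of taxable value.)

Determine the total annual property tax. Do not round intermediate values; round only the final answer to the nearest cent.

$62,688.48

Assessed value = $2,271,000 × 0.633 = $1,437,543
Corbett School District: $1,437,543 × 0.0241 = $34,644.7863
City of Eastcliff: $1,437,543 × 0.0059 = $8,481.5037
Regional Park District: $1,437,543 × 0.00378 = $5,433.91254
Oakmont County: $1,437,543 × 0.0076 = $10,925.3268
Quailridge Township: ($1,437,543 − $140,800) × 0.00247 = $1,296,743 × 0.00247 = $3,202.95521
Total = $62,688.48455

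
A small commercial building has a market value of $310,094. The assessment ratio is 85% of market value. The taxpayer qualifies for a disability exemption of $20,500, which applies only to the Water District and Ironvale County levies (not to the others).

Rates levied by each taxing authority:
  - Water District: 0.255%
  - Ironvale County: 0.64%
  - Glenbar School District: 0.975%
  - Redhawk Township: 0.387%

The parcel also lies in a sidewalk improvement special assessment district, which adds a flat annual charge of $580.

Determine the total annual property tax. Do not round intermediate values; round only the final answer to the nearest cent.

Assessed value = $310,094 × 0.85 = $263,579.9
Water District: ($263,579.9 − $20,500) × 0.00255 = $243,079.9 × 0.00255 = $619.853745
Ironvale County: ($263,579.9 − $20,500) × 0.0064 = $243,079.9 × 0.0064 = $1,555.71136
Glenbar School District: $263,579.9 × 0.00975 = $2,569.904025
Redhawk Township: $263,579.9 × 0.00387 = $1,020.054213
Levies subtotal = $5,765.523343
Total = $5,765.523343 + $580 = $6,345.523343

$6,345.52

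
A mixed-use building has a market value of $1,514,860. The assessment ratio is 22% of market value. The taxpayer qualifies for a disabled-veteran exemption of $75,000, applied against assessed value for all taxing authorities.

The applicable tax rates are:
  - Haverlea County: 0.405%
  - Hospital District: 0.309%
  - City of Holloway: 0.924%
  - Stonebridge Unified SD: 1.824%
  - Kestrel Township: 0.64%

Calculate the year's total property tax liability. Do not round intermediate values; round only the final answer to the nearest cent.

$10,594.20

Assessed value = $1,514,860 × 0.22 = $333,269.2
Taxable value = $333,269.2 − $75,000 = $258,269.2
Haverlea County: $258,269.2 × 0.00405 = $1,045.99026
Hospital District: $258,269.2 × 0.00309 = $798.051828
City of Holloway: $258,269.2 × 0.00924 = $2,386.407408
Stonebridge Unified SD: $258,269.2 × 0.01824 = $4,710.830208
Kestrel Township: $258,269.2 × 0.0064 = $1,652.92288
Total = $1,045.99026 + $798.051828 + $2,386.407408 + $4,710.830208 + $1,652.92288 = $10,594.202584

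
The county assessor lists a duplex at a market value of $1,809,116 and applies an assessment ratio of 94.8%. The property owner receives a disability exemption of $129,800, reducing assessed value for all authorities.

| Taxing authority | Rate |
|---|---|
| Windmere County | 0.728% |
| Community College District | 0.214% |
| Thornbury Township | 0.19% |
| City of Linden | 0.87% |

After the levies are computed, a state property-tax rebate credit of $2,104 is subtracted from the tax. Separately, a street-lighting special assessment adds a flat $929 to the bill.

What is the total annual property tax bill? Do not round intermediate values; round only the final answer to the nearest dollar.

Assessed value = $1,809,116 × 0.948 = $1,715,041.968
Taxable value = $1,715,041.968 − $129,800 = $1,585,241.968
Windmere County: $1,585,241.968 × 0.00728 = $11,540.56152704
Community College District: $1,585,241.968 × 0.00214 = $3,392.41781152
Thornbury Township: $1,585,241.968 × 0.0019 = $3,011.9597392
City of Linden: $1,585,241.968 × 0.0087 = $13,791.6051216
Levies subtotal = $31,736.54419936
After credit = $31,736.54419936 − $2,104 = $29,632.54419936
Total = $29,632.54419936 + $929 = $30,561.54419936

$30,562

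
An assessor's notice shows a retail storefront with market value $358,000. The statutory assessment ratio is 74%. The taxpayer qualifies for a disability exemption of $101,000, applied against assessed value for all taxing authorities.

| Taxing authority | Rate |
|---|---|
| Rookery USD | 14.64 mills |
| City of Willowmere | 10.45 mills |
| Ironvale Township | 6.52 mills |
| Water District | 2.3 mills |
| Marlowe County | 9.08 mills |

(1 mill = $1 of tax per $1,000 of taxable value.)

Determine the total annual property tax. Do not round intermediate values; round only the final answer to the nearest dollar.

$7,047

Assessed value = $358,000 × 0.74 = $264,920
Taxable value = $264,920 − $101,000 = $163,920
Rookery USD: $163,920 × 0.01464 = $2,399.7888
City of Willowmere: $163,920 × 0.01045 = $1,712.964
Ironvale Township: $163,920 × 0.00652 = $1,068.7584
Water District: $163,920 × 0.0023 = $377.016
Marlowe County: $163,920 × 0.00908 = $1,488.3936
Total = $2,399.7888 + $1,712.964 + $1,068.7584 + $377.016 + $1,488.3936 = $7,046.9208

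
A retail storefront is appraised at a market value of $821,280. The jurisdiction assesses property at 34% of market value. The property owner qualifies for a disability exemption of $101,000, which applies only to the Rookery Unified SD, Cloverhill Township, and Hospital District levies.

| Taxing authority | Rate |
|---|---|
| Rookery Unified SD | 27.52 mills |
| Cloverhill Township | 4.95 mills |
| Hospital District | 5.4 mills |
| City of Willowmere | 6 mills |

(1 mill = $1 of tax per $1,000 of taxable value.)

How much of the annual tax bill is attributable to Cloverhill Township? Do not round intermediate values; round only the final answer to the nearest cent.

Assessed value = $821,280 × 0.34 = $279,235.2
Cloverhill Township taxable value = $279,235.2 − $101,000 = $178,235.2
Cloverhill Township levy = $178,235.2 × 0.00495 = $882.26424

$882.26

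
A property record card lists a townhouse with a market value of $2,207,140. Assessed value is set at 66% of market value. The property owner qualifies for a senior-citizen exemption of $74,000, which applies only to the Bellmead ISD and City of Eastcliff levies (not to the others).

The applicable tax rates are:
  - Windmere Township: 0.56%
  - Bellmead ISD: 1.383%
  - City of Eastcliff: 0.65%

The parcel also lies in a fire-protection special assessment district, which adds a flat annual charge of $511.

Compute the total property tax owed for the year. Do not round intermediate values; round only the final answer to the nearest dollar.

Assessed value = $2,207,140 × 0.66 = $1,456,712.4
Windmere Township: $1,456,712.4 × 0.0056 = $8,157.58944
Bellmead ISD: ($1,456,712.4 − $74,000) × 0.01383 = $1,382,712.4 × 0.01383 = $19,122.912492
City of Eastcliff: ($1,456,712.4 − $74,000) × 0.0065 = $1,382,712.4 × 0.0065 = $8,987.6306
Levies subtotal = $36,268.132532
Total = $36,268.132532 + $511 = $36,779.132532

$36,779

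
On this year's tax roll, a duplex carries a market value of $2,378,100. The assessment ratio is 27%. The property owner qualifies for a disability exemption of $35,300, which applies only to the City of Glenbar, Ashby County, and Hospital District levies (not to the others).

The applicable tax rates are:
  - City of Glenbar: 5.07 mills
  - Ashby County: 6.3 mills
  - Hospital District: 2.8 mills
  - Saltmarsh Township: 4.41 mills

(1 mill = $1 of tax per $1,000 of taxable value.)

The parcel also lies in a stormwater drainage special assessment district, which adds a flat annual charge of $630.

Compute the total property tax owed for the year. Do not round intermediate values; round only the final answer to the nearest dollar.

$12,060

Assessed value = $2,378,100 × 0.27 = $642,087
City of Glenbar: ($642,087 − $35,300) × 0.00507 = $606,787 × 0.00507 = $3,076.41009
Ashby County: ($642,087 − $35,300) × 0.0063 = $606,787 × 0.0063 = $3,822.7581
Hospital District: ($642,087 − $35,300) × 0.0028 = $606,787 × 0.0028 = $1,699.0036
Saltmarsh Township: $642,087 × 0.00441 = $2,831.60367
Levies subtotal = $11,429.77546
Total = $11,429.77546 + $630 = $12,059.77546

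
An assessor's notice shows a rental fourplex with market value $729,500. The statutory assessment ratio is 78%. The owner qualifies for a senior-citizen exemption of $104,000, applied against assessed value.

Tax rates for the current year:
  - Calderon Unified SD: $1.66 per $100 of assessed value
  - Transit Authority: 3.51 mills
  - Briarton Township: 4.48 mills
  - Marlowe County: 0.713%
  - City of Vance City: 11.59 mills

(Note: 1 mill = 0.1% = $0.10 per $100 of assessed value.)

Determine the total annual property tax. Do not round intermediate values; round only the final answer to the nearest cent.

Assessed value = $729,500 × 0.78 = $569,010
Taxable value = $569,010 − $104,000 = $465,010
Calderon Unified SD: $465,010 × 0.0166 = $7,719.166
Transit Authority: $465,010 × 0.00351 = $1,632.1851
Briarton Township: $465,010 × 0.00448 = $2,083.2448
Marlowe County: $465,010 × 0.00713 = $3,315.5213
City of Vance City: $465,010 × 0.01159 = $5,389.4659
Total = $20,139.5831

$20,139.58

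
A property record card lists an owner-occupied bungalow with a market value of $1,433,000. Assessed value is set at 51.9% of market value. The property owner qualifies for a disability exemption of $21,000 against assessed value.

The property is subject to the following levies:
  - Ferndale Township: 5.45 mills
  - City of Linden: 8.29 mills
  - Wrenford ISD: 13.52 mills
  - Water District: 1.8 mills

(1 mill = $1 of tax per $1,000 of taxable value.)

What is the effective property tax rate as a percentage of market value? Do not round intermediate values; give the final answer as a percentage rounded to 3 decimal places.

Assessed value = $1,433,000 × 0.519 = $743,727
Taxable value = $743,727 − $21,000 = $722,727
Ferndale Township: $722,727 × 0.00545 = $3,938.86215
City of Linden: $722,727 × 0.00829 = $5,991.40683
Wrenford ISD: $722,727 × 0.01352 = $9,771.26904
Water District: $722,727 × 0.0018 = $1,300.9086
Total tax = $21,002.44662
Effective rate = $21,002.44662 ÷ $1,433,000 = 1.466% of market value

1.466%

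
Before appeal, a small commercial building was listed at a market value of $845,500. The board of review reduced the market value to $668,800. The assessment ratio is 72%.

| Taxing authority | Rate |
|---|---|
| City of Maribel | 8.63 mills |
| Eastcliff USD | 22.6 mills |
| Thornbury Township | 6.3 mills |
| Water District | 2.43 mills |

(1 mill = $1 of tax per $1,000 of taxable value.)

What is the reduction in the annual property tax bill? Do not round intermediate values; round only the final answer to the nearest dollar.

Old assessed value = $845,500 × 0.72 = $608,760
New assessed value = $668,800 × 0.72 = $481,536
Combined rate = 0.00863 + 0.0226 + 0.0063 + 0.00243 = 0.03996
Old tax = $608,760 × 0.03996 = $24,326.0496
New tax = $481,536 × 0.03996 = $19,242.17856
Reduction = $24,326.0496 − $19,242.17856 = $5,083.87104

$5,084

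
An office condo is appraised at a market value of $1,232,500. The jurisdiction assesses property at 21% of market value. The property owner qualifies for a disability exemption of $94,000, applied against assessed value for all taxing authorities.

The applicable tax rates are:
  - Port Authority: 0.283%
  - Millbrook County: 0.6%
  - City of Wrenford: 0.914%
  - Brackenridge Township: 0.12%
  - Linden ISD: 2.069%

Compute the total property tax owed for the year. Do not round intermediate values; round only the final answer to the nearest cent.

$6,569.92

Assessed value = $1,232,500 × 0.21 = $258,825
Taxable value = $258,825 − $94,000 = $164,825
Port Authority: $164,825 × 0.00283 = $466.45475
Millbrook County: $164,825 × 0.006 = $988.95
City of Wrenford: $164,825 × 0.00914 = $1,506.5005
Brackenridge Township: $164,825 × 0.0012 = $197.79
Linden ISD: $164,825 × 0.02069 = $3,410.22925
Total = $466.45475 + $988.95 + $1,506.5005 + $197.79 + $3,410.22925 = $6,569.9245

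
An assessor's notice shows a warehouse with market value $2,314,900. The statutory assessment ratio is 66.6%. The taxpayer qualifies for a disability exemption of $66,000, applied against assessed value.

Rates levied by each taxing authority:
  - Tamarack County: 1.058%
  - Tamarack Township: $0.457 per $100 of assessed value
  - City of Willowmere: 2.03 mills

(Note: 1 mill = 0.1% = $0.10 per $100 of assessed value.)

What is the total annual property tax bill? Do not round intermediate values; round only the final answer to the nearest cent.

$25,352.93

Assessed value = $2,314,900 × 0.666 = $1,541,723.4
Taxable value = $1,541,723.4 − $66,000 = $1,475,723.4
Tamarack County: $1,475,723.4 × 0.01058 = $15,613.153572
Tamarack Township: $1,475,723.4 × 0.00457 = $6,744.055938
City of Willowmere: $1,475,723.4 × 0.00203 = $2,995.718502
Total = $25,352.928012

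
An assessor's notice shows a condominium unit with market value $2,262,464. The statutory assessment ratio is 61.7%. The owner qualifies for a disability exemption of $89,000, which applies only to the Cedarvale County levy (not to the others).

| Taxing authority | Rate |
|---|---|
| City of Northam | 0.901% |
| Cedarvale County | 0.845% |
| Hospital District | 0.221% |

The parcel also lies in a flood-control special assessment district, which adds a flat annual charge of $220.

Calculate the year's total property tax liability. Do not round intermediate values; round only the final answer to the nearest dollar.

$26,926

Assessed value = $2,262,464 × 0.617 = $1,395,940.288
City of Northam: $1,395,940.288 × 0.00901 = $12,577.42199488
Cedarvale County: ($1,395,940.288 − $89,000) × 0.00845 = $1,306,940.288 × 0.00845 = $11,043.6454336
Hospital District: $1,395,940.288 × 0.00221 = $3,085.02803648
Levies subtotal = $26,706.09546496
Total = $26,706.09546496 + $220 = $26,926.09546496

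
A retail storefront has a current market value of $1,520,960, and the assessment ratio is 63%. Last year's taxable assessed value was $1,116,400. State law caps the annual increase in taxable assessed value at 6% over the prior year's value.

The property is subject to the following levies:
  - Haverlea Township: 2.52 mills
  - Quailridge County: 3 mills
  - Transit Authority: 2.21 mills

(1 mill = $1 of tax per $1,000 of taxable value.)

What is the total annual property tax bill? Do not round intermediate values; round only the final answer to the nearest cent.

$7,406.92

Uncapped assessed value = $1,520,960 × 0.63 = $958,204.8
Cap limit = $1,116,400 × 1.06 = $1,183,384
Taxable assessed value = min($958,204.8, $1,183,384) = $958,204.8 (cap does not bind)
Haverlea Township: $958,204.8 × 0.00252 = $2,414.676096
Quailridge County: $958,204.8 × 0.003 = $2,874.6144
Transit Authority: $958,204.8 × 0.00221 = $2,117.632608
Total = $7,406.923104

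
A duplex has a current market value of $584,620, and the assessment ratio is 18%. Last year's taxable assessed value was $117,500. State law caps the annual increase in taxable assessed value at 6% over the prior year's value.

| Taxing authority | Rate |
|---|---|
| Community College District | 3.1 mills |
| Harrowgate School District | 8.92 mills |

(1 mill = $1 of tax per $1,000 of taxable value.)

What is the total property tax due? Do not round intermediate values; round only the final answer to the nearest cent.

Uncapped assessed value = $584,620 × 0.18 = $105,231.6
Cap limit = $117,500 × 1.06 = $124,550
Taxable assessed value = min($105,231.6, $124,550) = $105,231.6 (cap does not bind)
Community College District: $105,231.6 × 0.0031 = $326.21796
Harrowgate School District: $105,231.6 × 0.00892 = $938.665872
Total = $1,264.883832

$1,264.88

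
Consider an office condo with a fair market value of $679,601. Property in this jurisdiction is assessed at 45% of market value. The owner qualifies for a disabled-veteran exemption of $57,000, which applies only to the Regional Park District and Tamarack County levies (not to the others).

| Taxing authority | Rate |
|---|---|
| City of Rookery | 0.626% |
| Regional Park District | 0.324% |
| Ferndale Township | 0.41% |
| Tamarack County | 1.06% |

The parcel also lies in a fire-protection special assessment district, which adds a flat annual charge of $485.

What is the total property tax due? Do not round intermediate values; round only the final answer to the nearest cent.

Assessed value = $679,601 × 0.45 = $305,820.45
City of Rookery: $305,820.45 × 0.00626 = $1,914.436017
Regional Park District: ($305,820.45 − $57,000) × 0.00324 = $248,820.45 × 0.00324 = $806.178258
Ferndale Township: $305,820.45 × 0.0041 = $1,253.863845
Tamarack County: ($305,820.45 − $57,000) × 0.0106 = $248,820.45 × 0.0106 = $2,637.49677
Levies subtotal = $6,611.97489
Total = $6,611.97489 + $485 = $7,096.97489

$7,096.97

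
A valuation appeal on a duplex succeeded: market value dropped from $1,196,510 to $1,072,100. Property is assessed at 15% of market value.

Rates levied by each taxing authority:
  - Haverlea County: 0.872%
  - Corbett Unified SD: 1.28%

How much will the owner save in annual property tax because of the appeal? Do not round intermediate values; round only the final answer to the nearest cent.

$401.60

Old assessed value = $1,196,510 × 0.15 = $179,476.5
New assessed value = $1,072,100 × 0.15 = $160,815
Combined rate = 0.00872 + 0.0128 = 0.02152
Old tax = $179,476.5 × 0.02152 = $3,862.33428
New tax = $160,815 × 0.02152 = $3,460.7388
Reduction = $3,862.33428 − $3,460.7388 = $401.59548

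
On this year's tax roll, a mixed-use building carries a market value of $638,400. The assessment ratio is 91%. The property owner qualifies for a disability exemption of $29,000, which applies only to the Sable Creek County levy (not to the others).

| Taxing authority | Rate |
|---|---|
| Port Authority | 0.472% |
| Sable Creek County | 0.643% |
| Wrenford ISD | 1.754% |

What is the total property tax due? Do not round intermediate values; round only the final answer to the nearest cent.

Assessed value = $638,400 × 0.91 = $580,944
Port Authority: $580,944 × 0.00472 = $2,742.05568
Sable Creek County: ($580,944 − $29,000) × 0.00643 = $551,944 × 0.00643 = $3,548.99992
Wrenford ISD: $580,944 × 0.01754 = $10,189.75776
Total = $16,480.81336

$16,480.81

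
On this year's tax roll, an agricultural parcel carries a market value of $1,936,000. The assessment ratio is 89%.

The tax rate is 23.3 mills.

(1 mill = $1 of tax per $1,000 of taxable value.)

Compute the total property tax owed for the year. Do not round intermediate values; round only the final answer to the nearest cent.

Assessed value = $1,936,000 × 0.89 = $1,723,040
Tax = $1,723,040 × 0.0233 = $40,146.832

$40,146.83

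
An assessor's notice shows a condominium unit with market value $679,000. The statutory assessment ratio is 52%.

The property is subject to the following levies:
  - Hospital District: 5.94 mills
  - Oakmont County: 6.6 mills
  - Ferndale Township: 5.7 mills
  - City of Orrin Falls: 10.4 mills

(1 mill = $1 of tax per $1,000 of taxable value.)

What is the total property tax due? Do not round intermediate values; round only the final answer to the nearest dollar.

$10,112

Assessed value = $679,000 × 0.52 = $353,080
Hospital District: $353,080 × 0.00594 = $2,097.2952
Oakmont County: $353,080 × 0.0066 = $2,330.328
Ferndale Township: $353,080 × 0.0057 = $2,012.556
City of Orrin Falls: $353,080 × 0.0104 = $3,672.032
Total = $2,097.2952 + $2,330.328 + $2,012.556 + $3,672.032 = $10,112.2112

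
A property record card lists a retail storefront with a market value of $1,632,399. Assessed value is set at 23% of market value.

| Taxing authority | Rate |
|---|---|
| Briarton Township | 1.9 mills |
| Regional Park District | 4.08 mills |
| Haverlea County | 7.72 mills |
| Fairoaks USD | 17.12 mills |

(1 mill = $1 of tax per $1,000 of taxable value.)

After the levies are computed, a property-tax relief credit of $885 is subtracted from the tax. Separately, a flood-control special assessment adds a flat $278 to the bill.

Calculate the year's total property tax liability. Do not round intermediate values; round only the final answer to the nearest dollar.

$10,964

Assessed value = $1,632,399 × 0.23 = $375,451.77
Briarton Township: $375,451.77 × 0.0019 = $713.358363
Regional Park District: $375,451.77 × 0.00408 = $1,531.8432216
Haverlea County: $375,451.77 × 0.00772 = $2,898.4876644
Fairoaks USD: $375,451.77 × 0.01712 = $6,427.7343024
Levies subtotal = $11,571.4235514
After credit = $11,571.4235514 − $885 = $10,686.4235514
Total = $10,686.4235514 + $278 = $10,964.4235514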